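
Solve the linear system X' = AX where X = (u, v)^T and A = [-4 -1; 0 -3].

Coefficient matrix A = [[-4, -1], [0, -3]].
Characteristic polynomial det(A - λI) = λ^2 + 7λ + 12 = 0.
Eigenvalues λ = -3, -4.
For λ=-3: (A-λI) row 1 is [-1, -1], so an eigenvector is (-1, 1).
For λ=-4: (A-λI) row 1 is [0, -1], so an eigenvector is (-1, 0).
General solution: K_1e^(-3t)(-1,1) + K_2e^(-4t)(-1,0).

u(t) = -K_1e^(-3t) - K_2e^(-4t), v(t) = K_1e^(-3t)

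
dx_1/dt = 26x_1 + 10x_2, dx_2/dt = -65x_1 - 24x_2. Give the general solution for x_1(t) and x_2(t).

Coefficient matrix A = [[26, 10], [-65, -24]].
Characteristic polynomial det(A - λI) = λ^2 - 2λ + 26 = 0.
Eigenvalues λ = 1 ± 5i (complex conjugate pair).
For λ=1+5i: an eigenvector is (-1,2) - i(-1,3) = (-1 + i, 2 - 3i).
A real fundamental pair from Re and Im of e^((1+5i)t)v: X_1 = e^(t)(cos(5t)·(-1,2) + sin(5t)·(-1,3)), X_2 = e^(t)(sin(5t)·(-1,2) - cos(5t)·(-1,3)).
General solution: C_1X_1 + C_2X_2.

x_1(t) = -C_1e^(t)sin(5t) - C_1e^(t)cos(5t) - C_2e^(t)sin(5t) + C_2e^(t)cos(5t), x_2(t) = 3C_1e^(t)sin(5t) + 2C_1e^(t)cos(5t) + 2C_2e^(t)sin(5t) - 3C_2e^(t)cos(5t)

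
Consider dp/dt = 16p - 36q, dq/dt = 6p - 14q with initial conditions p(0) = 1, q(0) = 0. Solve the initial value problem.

Coefficient matrix A = [[16, -36], [6, -14]].
Characteristic polynomial det(A - λI) = λ^2 - 2λ - 8 = 0.
Eigenvalues λ = 4, -2.
For λ=4: (A-λI) row 1 is [12, -36], so an eigenvector is (-3, -1).
For λ=-2: (A-λI) row 1 is [18, -36], so an eigenvector is (-2, -1).
General solution: C_1e^(4t)(-3,-1) + C_2e^(-2t)(-2,-1).
Applying p(0)=1, q(0)=0 gives C_1=-1, C_2=1.

p(t) = 3e^(4t) - 2e^(-2t), q(t) = e^(4t) - e^(-2t)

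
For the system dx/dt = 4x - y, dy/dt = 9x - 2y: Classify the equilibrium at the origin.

A = [[4,-1],[9,-2]]; det(A-λI) = λ^2 - 2λ + 1.
repeated λ = 1 with a single eigenvector.

unstable improper node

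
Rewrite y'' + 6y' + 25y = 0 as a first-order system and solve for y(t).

y(t) = C_1e^(-3t)cos(4t) + C_2e^(-3t)sin(4t)

Let x_1 = y, x_2 = y'. Then x_1' = x_2 and x_2' = -25x_1 - 6x_2.
A = [[0,1],[-25,-6]]; det(A-λI) = λ^2 + 6λ + 25.
Eigenvalues λ = -3 ± 4i.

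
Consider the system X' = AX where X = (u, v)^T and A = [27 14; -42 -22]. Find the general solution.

Coefficient matrix A = [[27, 14], [-42, -22]].
Characteristic polynomial det(A - λI) = λ^2 - 5λ - 6 = 0.
Eigenvalues λ = 6, -1.
For λ=6: (A-λI) row 1 is [21, 14], so an eigenvector is (-2, 3).
For λ=-1: (A-λI) row 1 is [28, 14], so an eigenvector is (-1, 2).
General solution: C_1e^(6t)(-2,3) + C_2e^(-t)(-1,2).

u(t) = -2C_1e^(6t) - C_2e^(-t), v(t) = 3C_1e^(6t) + 2C_2e^(-t)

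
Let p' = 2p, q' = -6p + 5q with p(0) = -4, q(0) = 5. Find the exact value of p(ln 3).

-36

A = [[2,0],[-6,5]]; eigenvalues λ = 5, 2.
Eigenvectors: (0,1) for λ=5, (1,2) for λ=2.
From the initial condition, c_1 = 13, c_2 = -4.
p(ln 3) = (13)(3^5)(0) + (-4)(3^2)(1) = -36.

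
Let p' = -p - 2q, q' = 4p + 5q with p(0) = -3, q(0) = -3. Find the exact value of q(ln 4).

A = [[-1,-2],[4,5]]; eigenvalues λ = 3, 1.
Eigenvectors: (-1,2) for λ=3, (-1,1) for λ=1.
From the initial condition, c_1 = -6, c_2 = 9.
q(ln 4) = (-6)(4^3)(2) + (9)(4^1)(1) = -732.

-732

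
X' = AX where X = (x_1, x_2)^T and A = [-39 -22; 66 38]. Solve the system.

Coefficient matrix A = [[-39, -22], [66, 38]].
Characteristic polynomial det(A - λI) = λ^2 + λ - 30 = 0.
Eigenvalues λ = 5, -6.
For λ=5: (A-λI) row 1 is [-44, -22], so an eigenvector is (1, -2).
For λ=-6: (A-λI) row 1 is [-33, -22], so an eigenvector is (-2, 3).
General solution: K_1e^(5t)(1,-2) + K_2e^(-6t)(-2,3).

x_1(t) = K_1e^(5t) - 2K_2e^(-6t), x_2(t) = -2K_1e^(5t) + 3K_2e^(-6t)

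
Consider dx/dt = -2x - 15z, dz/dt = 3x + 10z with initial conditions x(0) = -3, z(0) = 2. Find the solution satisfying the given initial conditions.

x(t) = -4e^(4t)sin(3t) - 3e^(4t)cos(3t), z(t) = e^(4t)sin(3t) + 2e^(4t)cos(3t)

Coefficient matrix A = [[-2, -15], [3, 10]].
Characteristic polynomial det(A - λI) = λ^2 - 8λ + 25 = 0.
Eigenvalues λ = 4 ± 3i (complex conjugate pair).
For λ=4+3i: an eigenvector is (1,0) - i(-2,1) = (1 + 2i, 0 - i).
A real fundamental pair from Re and Im of e^((4+3i)t)v: X_1 = e^(4t)(cos(3t)·(1,0) + sin(3t)·(-2,1)), X_2 = e^(4t)(sin(3t)·(1,0) - cos(3t)·(-2,1)).
General solution: c_1X_1 + c_2X_2.
Applying x(0)=-3, z(0)=2 gives c_1=1, c_2=-2.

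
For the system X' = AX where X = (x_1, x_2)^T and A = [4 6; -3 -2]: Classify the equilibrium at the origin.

unstable spiral

A = [[4,6],[-3,-2]]; det(A-λI) = λ^2 - 2λ + 10.
λ = 1 ± 3i: positive real part.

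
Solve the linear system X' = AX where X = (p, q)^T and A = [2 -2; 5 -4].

Coefficient matrix A = [[2, -2], [5, -4]].
Characteristic polynomial det(A - λI) = λ^2 + 2λ + 2 = 0.
Eigenvalues λ = -1 ± i (complex conjugate pair).
For λ=-1+i: an eigenvector is (-1,-1) - i(-1,-2) = (-1 + i, -1 + 2i).
A real fundamental pair from Re and Im of e^((-1+i)t)v: X_1 = e^(-t)(cos(t)·(-1,-1) + sin(t)·(-1,-2)), X_2 = e^(-t)(sin(t)·(-1,-1) - cos(t)·(-1,-2)).
General solution: K_1X_1 + K_2X_2.

p(t) = -K_1e^(-t)sin(t) - K_1e^(-t)cos(t) - K_2e^(-t)sin(t) + K_2e^(-t)cos(t), q(t) = -2K_1e^(-t)sin(t) - K_1e^(-t)cos(t) - K_2e^(-t)sin(t) + 2K_2e^(-t)cos(t)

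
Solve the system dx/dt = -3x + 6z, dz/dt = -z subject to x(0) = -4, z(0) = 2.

x(t) = 6e^(-t) - 10e^(-3t), z(t) = 2e^(-t)

Coefficient matrix A = [[-3, 6], [0, -1]].
Characteristic polynomial det(A - λI) = λ^2 + 4λ + 3 = 0.
Eigenvalues λ = -3, -1.
For λ=-3: (A-λI) row 1 is [0, 6], so an eigenvector is (-1, 0).
For λ=-1: (A-λI) row 1 is [-2, 6], so an eigenvector is (-3, -1).
General solution: K_1e^(-3t)(-1,0) + K_2e^(-t)(-3,-1).
Applying x(0)=-4, z(0)=2 gives K_1=10, K_2=-2.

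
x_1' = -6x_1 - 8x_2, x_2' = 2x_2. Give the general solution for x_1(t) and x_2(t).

Coefficient matrix A = [[-6, -8], [0, 2]].
Characteristic polynomial det(A - λI) = λ^2 + 4λ - 12 = 0.
Eigenvalues λ = 2, -6.
For λ=2: (A-λI) row 1 is [-8, -8], so an eigenvector is (-1, 1).
For λ=-6: (A-λI) row 1 is [0, -8], so an eigenvector is (-1, 0).
General solution: C_1e^(2t)(-1,1) + C_2e^(-6t)(-1,0).

x_1(t) = -C_1e^(2t) - C_2e^(-6t), x_2(t) = C_1e^(2t)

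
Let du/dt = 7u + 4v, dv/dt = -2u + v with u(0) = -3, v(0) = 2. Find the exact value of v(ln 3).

A = [[7,4],[-2,1]]; eigenvalues λ = 5, 3.
Eigenvectors: (-2,1) for λ=5, (1,-1) for λ=3.
From the initial condition, c_1 = 1, c_2 = -1.
v(ln 3) = (1)(3^5)(1) + (-1)(3^3)(-1) = 270.

270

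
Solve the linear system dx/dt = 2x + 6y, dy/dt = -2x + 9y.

Coefficient matrix A = [[2, 6], [-2, 9]].
Characteristic polynomial det(A - λI) = λ^2 - 11λ + 30 = 0.
Eigenvalues λ = 5, 6.
For λ=5: (A-λI) row 1 is [-3, 6], so an eigenvector is (2, 1).
For λ=6: (A-λI) row 1 is [-4, 6], so an eigenvector is (-3, -2).
General solution: C_1e^(5t)(2,1) + C_2e^(6t)(-3,-2).

x(t) = 2C_1e^(5t) - 3C_2e^(6t), y(t) = C_1e^(5t) - 2C_2e^(6t)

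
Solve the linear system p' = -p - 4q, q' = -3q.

Coefficient matrix A = [[-1, -4], [0, -3]].
Characteristic polynomial det(A - λI) = λ^2 + 4λ + 3 = 0.
Eigenvalues λ = -3, -1.
For λ=-3: (A-λI) row 1 is [2, -4], so an eigenvector is (2, 1).
For λ=-1: (A-λI) row 1 is [0, -4], so an eigenvector is (1, 0).
General solution: K_1e^(-3t)(2,1) + K_2e^(-t)(1,0).

p(t) = 2K_1e^(-3t) + K_2e^(-t), q(t) = K_1e^(-3t)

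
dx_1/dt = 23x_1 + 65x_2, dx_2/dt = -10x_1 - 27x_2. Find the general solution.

Coefficient matrix A = [[23, 65], [-10, -27]].
Characteristic polynomial det(A - λI) = λ^2 + 4λ + 29 = 0.
Eigenvalues λ = -2 ± 5i (complex conjugate pair).
For λ=-2+5i: an eigenvector is (2,-1) - i(-3,1) = (2 + 3i, -1 - i).
A real fundamental pair from Re and Im of e^((-2+5i)t)v: X_1 = e^(-2t)(cos(5t)·(2,-1) + sin(5t)·(-3,1)), X_2 = e^(-2t)(sin(5t)·(2,-1) - cos(5t)·(-3,1)).
General solution: K_1X_1 + K_2X_2.

x_1(t) = -3K_1e^(-2t)sin(5t) + 2K_1e^(-2t)cos(5t) + 2K_2e^(-2t)sin(5t) + 3K_2e^(-2t)cos(5t), x_2(t) = K_1e^(-2t)sin(5t) - K_1e^(-2t)cos(5t) - K_2e^(-2t)sin(5t) - K_2e^(-2t)cos(5t)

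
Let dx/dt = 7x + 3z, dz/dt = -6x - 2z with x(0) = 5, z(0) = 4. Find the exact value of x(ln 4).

A = [[7,3],[-6,-2]]; eigenvalues λ = 4, 1.
Eigenvectors: (-1,1) for λ=4, (1,-2) for λ=1.
From the initial condition, c_1 = -14, c_2 = -9.
x(ln 4) = (-14)(4^4)(-1) + (-9)(4^1)(1) = 3548.

3548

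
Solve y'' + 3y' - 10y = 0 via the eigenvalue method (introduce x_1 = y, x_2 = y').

y(t) = C_1e^(-5t) + C_2e^(2t)

Let x_1 = y, x_2 = y'. Then x_1' = x_2 and x_2' = 10x_1 - 3x_2.
A = [[0,1],[10,-3]]; det(A-λI) = λ^2 + 3λ - 10.
Eigenvalues λ = -5, 2 with eigenvectors (1,-5), (1,2).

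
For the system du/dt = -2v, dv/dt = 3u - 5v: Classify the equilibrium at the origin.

stable node

A = [[0,-2],[3,-5]]; det(A-λI) = λ^2 + 5λ + 6.
λ = -2, -3: both negative.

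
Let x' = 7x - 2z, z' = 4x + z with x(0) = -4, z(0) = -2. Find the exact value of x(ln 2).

-176

A = [[7,-2],[4,1]]; eigenvalues λ = 5, 3.
Eigenvectors: (-1,-1) for λ=5, (-1,-2) for λ=3.
From the initial condition, c_1 = 6, c_2 = -2.
x(ln 2) = (6)(2^5)(-1) + (-2)(2^3)(-1) = -176.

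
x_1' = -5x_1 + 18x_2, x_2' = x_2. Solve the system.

Coefficient matrix A = [[-5, 18], [0, 1]].
Characteristic polynomial det(A - λI) = λ^2 + 4λ - 5 = 0.
Eigenvalues λ = -5, 1.
For λ=-5: (A-λI) row 1 is [0, 18], so an eigenvector is (-1, 0).
For λ=1: (A-λI) row 1 is [-6, 18], so an eigenvector is (3, 1).
General solution: K_1e^(-5t)(-1,0) + K_2e^(t)(3,1).

x_1(t) = -K_1e^(-5t) + 3K_2e^(t), x_2(t) = K_2e^(t)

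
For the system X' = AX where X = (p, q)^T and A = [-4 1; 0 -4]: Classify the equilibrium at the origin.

stable improper node

A = [[-4,1],[0,-4]]; det(A-λI) = λ^2 + 8λ + 16.
repeated λ = -4 with a single eigenvector.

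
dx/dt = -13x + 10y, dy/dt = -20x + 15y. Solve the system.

Coefficient matrix A = [[-13, 10], [-20, 15]].
Characteristic polynomial det(A - λI) = λ^2 - 2λ + 5 = 0.
Eigenvalues λ = 1 ± 2i (complex conjugate pair).
For λ=1+2i: an eigenvector is (-2,-3) - i(-1,-1) = (-2 + i, -3 + i).
A real fundamental pair from Re and Im of e^((1+2i)t)v: X_1 = e^(t)(cos(2t)·(-2,-3) + sin(2t)·(-1,-1)), X_2 = e^(t)(sin(2t)·(-2,-3) - cos(2t)·(-1,-1)).
General solution: K_1X_1 + K_2X_2.

x(t) = -K_1e^(t)sin(2t) - 2K_1e^(t)cos(2t) - 2K_2e^(t)sin(2t) + K_2e^(t)cos(2t), y(t) = -K_1e^(t)sin(2t) - 3K_1e^(t)cos(2t) - 3K_2e^(t)sin(2t) + K_2e^(t)cos(2t)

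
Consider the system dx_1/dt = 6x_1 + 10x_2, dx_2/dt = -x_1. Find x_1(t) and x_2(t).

x_1(t) = -C_1e^(3t)sin(t) + 3C_1e^(3t)cos(t) + 3C_2e^(3t)sin(t) + C_2e^(3t)cos(t), x_2(t) = -C_1e^(3t)cos(t) - C_2e^(3t)sin(t)

Coefficient matrix A = [[6, 10], [-1, 0]].
Characteristic polynomial det(A - λI) = λ^2 - 6λ + 10 = 0.
Eigenvalues λ = 3 ± i (complex conjugate pair).
For λ=3+i: an eigenvector is (3,-1) - i(-1,0) = (3 + i, -1).
A real fundamental pair from Re and Im of e^((3+i)t)v: X_1 = e^(3t)(cos(t)·(3,-1) + sin(t)·(-1,0)), X_2 = e^(3t)(sin(t)·(3,-1) - cos(t)·(-1,0)).
General solution: C_1X_1 + C_2X_2.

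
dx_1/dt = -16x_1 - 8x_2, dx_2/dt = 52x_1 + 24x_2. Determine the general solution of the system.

Coefficient matrix A = [[-16, -8], [52, 24]].
Characteristic polynomial det(A - λI) = λ^2 - 8λ + 32 = 0.
Eigenvalues λ = 4 ± 4i (complex conjugate pair).
For λ=4+4i: an eigenvector is (-1,2) - i(1,-3) = (-1 - i, 2 + 3i).
A real fundamental pair from Re and Im of e^((4+4i)t)v: X_1 = e^(4t)(cos(4t)·(-1,2) + sin(4t)·(1,-3)), X_2 = e^(4t)(sin(4t)·(-1,2) - cos(4t)·(1,-3)).
General solution: c_1X_1 + c_2X_2.

x_1(t) = c_1e^(4t)sin(4t) - c_1e^(4t)cos(4t) - c_2e^(4t)sin(4t) - c_2e^(4t)cos(4t), x_2(t) = -3c_1e^(4t)sin(4t) + 2c_1e^(4t)cos(4t) + 2c_2e^(4t)sin(4t) + 3c_2e^(4t)cos(4t)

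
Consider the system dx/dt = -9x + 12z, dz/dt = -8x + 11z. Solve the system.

Coefficient matrix A = [[-9, 12], [-8, 11]].
Characteristic polynomial det(A - λI) = λ^2 - 2λ - 3 = 0.
Eigenvalues λ = -1, 3.
For λ=-1: (A-λI) row 1 is [-8, 12], so an eigenvector is (-3, -2).
For λ=3: (A-λI) row 1 is [-12, 12], so an eigenvector is (-1, -1).
General solution: c_1e^(-t)(-3,-2) + c_2e^(3t)(-1,-1).

x(t) = -3c_1e^(-t) - c_2e^(3t), z(t) = -2c_1e^(-t) - c_2e^(3t)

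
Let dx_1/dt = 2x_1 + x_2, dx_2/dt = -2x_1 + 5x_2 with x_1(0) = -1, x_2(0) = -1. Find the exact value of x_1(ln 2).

A = [[2,1],[-2,5]]; eigenvalues λ = 4, 3.
Eigenvectors: (1,2) for λ=4, (-1,-1) for λ=3.
From the initial condition, c_1 = 0, c_2 = 1.
x_1(ln 2) = (0)(2^4)(1) + (1)(2^3)(-1) = -8.

-8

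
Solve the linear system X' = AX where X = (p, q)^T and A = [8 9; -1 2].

p(t) = 3K_1e^(5t) + 3K_2te^(5t) + K_2e^(5t), q(t) = -K_1e^(5t) - K_2te^(5t)

Coefficient matrix A = [[8, 9], [-1, 2]].
Characteristic polynomial det(A - λI) = λ^2 - 10λ + 25 = 0.
Single eigenvalue λ = 5 with algebraic multiplicity 2.
Eigenvector v = (3,-1); generalized eigenvector w with (A-λI)w=v is (1,0).
General solution: e^(5t)[K_1·v + K_2·(t·v + w)].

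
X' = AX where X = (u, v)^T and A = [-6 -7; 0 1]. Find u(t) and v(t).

Coefficient matrix A = [[-6, -7], [0, 1]].
Characteristic polynomial det(A - λI) = λ^2 + 5λ - 6 = 0.
Eigenvalues λ = 1, -6.
For λ=1: (A-λI) row 1 is [-7, -7], so an eigenvector is (-1, 1).
For λ=-6: (A-λI) row 1 is [0, -7], so an eigenvector is (-1, 0).
General solution: K_1e^(t)(-1,1) + K_2e^(-6t)(-1,0).

u(t) = -K_1e^(t) - K_2e^(-6t), v(t) = K_1e^(t)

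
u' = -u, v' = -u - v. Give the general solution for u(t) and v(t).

u(t) = C_2e^(-t), v(t) = -C_1e^(-t) - C_2te^(-t) - 2C_2e^(-t)

Coefficient matrix A = [[-1, 0], [-1, -1]].
Characteristic polynomial det(A - λI) = λ^2 + 2λ + 1 = 0.
Single eigenvalue λ = -1 with algebraic multiplicity 2.
Eigenvector v = (0,-1); generalized eigenvector w with (A-λI)w=v is (1,-2).
General solution: e^(-t)[C_1·v + C_2·(t·v + w)].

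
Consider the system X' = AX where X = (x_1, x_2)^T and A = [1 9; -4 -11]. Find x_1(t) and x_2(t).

Coefficient matrix A = [[1, 9], [-4, -11]].
Characteristic polynomial det(A - λI) = λ^2 + 10λ + 25 = 0.
Single eigenvalue λ = -5 with algebraic multiplicity 2.
Eigenvector v = (3,-2); generalized eigenvector w with (A-λI)w=v is (-1,1).
General solution: e^(-5t)[K_1·v + K_2·(t·v + w)].

x_1(t) = 3K_1e^(-5t) + 3K_2te^(-5t) - K_2e^(-5t), x_2(t) = -2K_1e^(-5t) - 2K_2te^(-5t) + K_2e^(-5t)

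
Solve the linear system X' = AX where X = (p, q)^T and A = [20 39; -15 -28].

p(t) = -2C_1e^(-4t)sin(3t) + 3C_1e^(-4t)cos(3t) + 3C_2e^(-4t)sin(3t) + 2C_2e^(-4t)cos(3t), q(t) = C_1e^(-4t)sin(3t) - 2C_1e^(-4t)cos(3t) - 2C_2e^(-4t)sin(3t) - C_2e^(-4t)cos(3t)

Coefficient matrix A = [[20, 39], [-15, -28]].
Characteristic polynomial det(A - λI) = λ^2 + 8λ + 25 = 0.
Eigenvalues λ = -4 ± 3i (complex conjugate pair).
For λ=-4+3i: an eigenvector is (3,-2) - i(-2,1) = (3 + 2i, -2 - i).
A real fundamental pair from Re and Im of e^((-4+3i)t)v: X_1 = e^(-4t)(cos(3t)·(3,-2) + sin(3t)·(-2,1)), X_2 = e^(-4t)(sin(3t)·(3,-2) - cos(3t)·(-2,1)).
General solution: C_1X_1 + C_2X_2.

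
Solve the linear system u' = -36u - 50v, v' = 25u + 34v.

Coefficient matrix A = [[-36, -50], [25, 34]].
Characteristic polynomial det(A - λI) = λ^2 + 2λ + 26 = 0.
Eigenvalues λ = -1 ± 5i (complex conjugate pair).
For λ=-1+5i: an eigenvector is (3,-2) - i(-1,1) = (3 + i, -2 - i).
A real fundamental pair from Re and Im of e^((-1+5i)t)v: X_1 = e^(-t)(cos(5t)·(3,-2) + sin(5t)·(-1,1)), X_2 = e^(-t)(sin(5t)·(3,-2) - cos(5t)·(-1,1)).
General solution: C_1X_1 + C_2X_2.

u(t) = -C_1e^(-t)sin(5t) + 3C_1e^(-t)cos(5t) + 3C_2e^(-t)sin(5t) + C_2e^(-t)cos(5t), v(t) = C_1e^(-t)sin(5t) - 2C_1e^(-t)cos(5t) - 2C_2e^(-t)sin(5t) - C_2e^(-t)cos(5t)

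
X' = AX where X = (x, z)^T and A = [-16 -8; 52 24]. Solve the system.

Coefficient matrix A = [[-16, -8], [52, 24]].
Characteristic polynomial det(A - λI) = λ^2 - 8λ + 32 = 0.
Eigenvalues λ = 4 ± 4i (complex conjugate pair).
For λ=4+4i: an eigenvector is (-1,3) - i(-1,2) = (-1 + i, 3 - 2i).
A real fundamental pair from Re and Im of e^((4+4i)t)v: X_1 = e^(4t)(cos(4t)·(-1,3) + sin(4t)·(-1,2)), X_2 = e^(4t)(sin(4t)·(-1,3) - cos(4t)·(-1,2)).
General solution: K_1X_1 + K_2X_2.

x(t) = -K_1e^(4t)sin(4t) - K_1e^(4t)cos(4t) - K_2e^(4t)sin(4t) + K_2e^(4t)cos(4t), z(t) = 2K_1e^(4t)sin(4t) + 3K_1e^(4t)cos(4t) + 3K_2e^(4t)sin(4t) - 2K_2e^(4t)cos(4t)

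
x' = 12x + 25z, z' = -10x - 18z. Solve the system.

x(t) = K_1e^(-3t)sin(5t) + 2K_1e^(-3t)cos(5t) + 2K_2e^(-3t)sin(5t) - K_2e^(-3t)cos(5t), z(t) = -K_1e^(-3t)sin(5t) - K_1e^(-3t)cos(5t) - K_2e^(-3t)sin(5t) + K_2e^(-3t)cos(5t)

Coefficient matrix A = [[12, 25], [-10, -18]].
Characteristic polynomial det(A - λI) = λ^2 + 6λ + 34 = 0.
Eigenvalues λ = -3 ± 5i (complex conjugate pair).
For λ=-3+5i: an eigenvector is (2,-1) - i(1,-1) = (2 - i, -1 + i).
A real fundamental pair from Re and Im of e^((-3+5i)t)v: X_1 = e^(-3t)(cos(5t)·(2,-1) + sin(5t)·(1,-1)), X_2 = e^(-3t)(sin(5t)·(2,-1) - cos(5t)·(1,-1)).
General solution: K_1X_1 + K_2X_2.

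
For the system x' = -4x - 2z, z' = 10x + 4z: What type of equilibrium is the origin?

A = [[-4,-2],[10,4]]; det(A-λI) = λ^2 + 4.
λ = 0 ± 2i: zero real part.

center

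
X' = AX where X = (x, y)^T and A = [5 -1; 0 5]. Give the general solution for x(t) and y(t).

x(t) = K_1e^(5t) + K_2te^(5t) + 3K_2e^(5t), y(t) = -K_2e^(5t)

Coefficient matrix A = [[5, -1], [0, 5]].
Characteristic polynomial det(A - λI) = λ^2 - 10λ + 25 = 0.
Single eigenvalue λ = 5 with algebraic multiplicity 2.
Eigenvector v = (1,0); generalized eigenvector w with (A-λI)w=v is (3,-1).
General solution: e^(5t)[K_1·v + K_2·(t·v + w)].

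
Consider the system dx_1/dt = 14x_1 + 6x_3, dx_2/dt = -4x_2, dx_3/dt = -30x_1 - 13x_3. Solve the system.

Coefficient matrix A = [[14, 0, 6], [0, -4, 0], [-30, 0, -13]].
det(A - λI) = 0 gives eigenvalues λ = 2, -4, -1.
For λ=2: eigenvector (1,0,-2).
For λ=-4: eigenvector (0,1,0).
For λ=-1: eigenvector (-2,0,5).
General solution: c_1e^(2t)(1,0,-2) + c_2e^(-4t)(0,1,0) + c_3e^(-t)(-2,0,5).

x_1(t) = c_1e^(2t) - 2c_3e^(-t), x_2(t) = c_2e^(-4t), x_3(t) = -2c_1e^(2t) + 5c_3e^(-t)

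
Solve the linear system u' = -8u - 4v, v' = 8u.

Coefficient matrix A = [[-8, -4], [8, 0]].
Characteristic polynomial det(A - λI) = λ^2 + 8λ + 32 = 0.
Eigenvalues λ = -4 ± 4i (complex conjugate pair).
For λ=-4+4i: an eigenvector is (0,-1) - i(1,-1) = (0 - i, -1 + i).
A real fundamental pair from Re and Im of e^((-4+4i)t)v: X_1 = e^(-4t)(cos(4t)·(0,-1) + sin(4t)·(1,-1)), X_2 = e^(-4t)(sin(4t)·(0,-1) - cos(4t)·(1,-1)).
General solution: c_1X_1 + c_2X_2.

u(t) = c_1e^(-4t)sin(4t) - c_2e^(-4t)cos(4t), v(t) = -c_1e^(-4t)sin(4t) - c_1e^(-4t)cos(4t) - c_2e^(-4t)sin(4t) + c_2e^(-4t)cos(4t)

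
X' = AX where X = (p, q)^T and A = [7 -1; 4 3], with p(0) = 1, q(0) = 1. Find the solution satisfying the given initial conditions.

p(t) = te^(5t) + e^(5t), q(t) = 2te^(5t) + e^(5t)

Coefficient matrix A = [[7, -1], [4, 3]].
Characteristic polynomial det(A - λI) = λ^2 - 10λ + 25 = 0.
Single eigenvalue λ = 5 with algebraic multiplicity 2.
Eigenvector v = (1,2); generalized eigenvector w with (A-λI)w=v is (1,1).
General solution: e^(5t)[c_1·v + c_2·(t·v + w)].
Applying p(0)=1, q(0)=1 gives c_1=0, c_2=1.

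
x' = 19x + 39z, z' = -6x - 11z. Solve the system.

x(t) = 3c_1e^(4t)sin(3t) - 2c_1e^(4t)cos(3t) - 2c_2e^(4t)sin(3t) - 3c_2e^(4t)cos(3t), z(t) = -c_1e^(4t)sin(3t) + c_1e^(4t)cos(3t) + c_2e^(4t)sin(3t) + c_2e^(4t)cos(3t)

Coefficient matrix A = [[19, 39], [-6, -11]].
Characteristic polynomial det(A - λI) = λ^2 - 8λ + 25 = 0.
Eigenvalues λ = 4 ± 3i (complex conjugate pair).
For λ=4+3i: an eigenvector is (-2,1) - i(3,-1) = (-2 - 3i, 1 + i).
A real fundamental pair from Re and Im of e^((4+3i)t)v: X_1 = e^(4t)(cos(3t)·(-2,1) + sin(3t)·(3,-1)), X_2 = e^(4t)(sin(3t)·(-2,1) - cos(3t)·(3,-1)).
General solution: c_1X_1 + c_2X_2.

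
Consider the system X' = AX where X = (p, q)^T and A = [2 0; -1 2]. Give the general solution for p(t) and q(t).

p(t) = c_2e^(2t), q(t) = -c_1e^(2t) - c_2te^(2t) + c_2e^(2t)

Coefficient matrix A = [[2, 0], [-1, 2]].
Characteristic polynomial det(A - λI) = λ^2 - 4λ + 4 = 0.
Single eigenvalue λ = 2 with algebraic multiplicity 2.
Eigenvector v = (0,-1); generalized eigenvector w with (A-λI)w=v is (1,1).
General solution: e^(2t)[c_1·v + c_2·(t·v + w)].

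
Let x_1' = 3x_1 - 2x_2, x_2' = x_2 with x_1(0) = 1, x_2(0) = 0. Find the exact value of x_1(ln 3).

27

A = [[3,-2],[0,1]]; eigenvalues λ = 1, 3.
Eigenvectors: (-1,-1) for λ=1, (1,0) for λ=3.
From the initial condition, c_1 = 0, c_2 = 1.
x_1(ln 3) = (0)(3^1)(-1) + (1)(3^3)(1) = 27.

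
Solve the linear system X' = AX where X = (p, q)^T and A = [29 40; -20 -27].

Coefficient matrix A = [[29, 40], [-20, -27]].
Characteristic polynomial det(A - λI) = λ^2 - 2λ + 17 = 0.
Eigenvalues λ = 1 ± 4i (complex conjugate pair).
For λ=1+4i: an eigenvector is (-1,1) - i(3,-2) = (-1 - 3i, 1 + 2i).
A real fundamental pair from Re and Im of e^((1+4i)t)v: X_1 = e^(t)(cos(4t)·(-1,1) + sin(4t)·(3,-2)), X_2 = e^(t)(sin(4t)·(-1,1) - cos(4t)·(3,-2)).
General solution: C_1X_1 + C_2X_2.

p(t) = 3C_1e^(t)sin(4t) - C_1e^(t)cos(4t) - C_2e^(t)sin(4t) - 3C_2e^(t)cos(4t), q(t) = -2C_1e^(t)sin(4t) + C_1e^(t)cos(4t) + C_2e^(t)sin(4t) + 2C_2e^(t)cos(4t)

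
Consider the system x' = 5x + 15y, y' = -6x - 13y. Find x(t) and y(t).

x(t) = c_1e^(-4t)sin(3t) + 2c_1e^(-4t)cos(3t) + 2c_2e^(-4t)sin(3t) - c_2e^(-4t)cos(3t), y(t) = -c_1e^(-4t)sin(3t) - c_1e^(-4t)cos(3t) - c_2e^(-4t)sin(3t) + c_2e^(-4t)cos(3t)

Coefficient matrix A = [[5, 15], [-6, -13]].
Characteristic polynomial det(A - λI) = λ^2 + 8λ + 25 = 0.
Eigenvalues λ = -4 ± 3i (complex conjugate pair).
For λ=-4+3i: an eigenvector is (2,-1) - i(1,-1) = (2 - i, -1 + i).
A real fundamental pair from Re and Im of e^((-4+3i)t)v: X_1 = e^(-4t)(cos(3t)·(2,-1) + sin(3t)·(1,-1)), X_2 = e^(-4t)(sin(3t)·(2,-1) - cos(3t)·(1,-1)).
General solution: c_1X_1 + c_2X_2.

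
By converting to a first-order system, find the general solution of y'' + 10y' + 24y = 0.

y(t) = K_1e^(-6t) + K_2e^(-4t)

Let x_1 = y, x_2 = y'. Then x_1' = x_2 and x_2' = -24x_1 - 10x_2.
A = [[0,1],[-24,-10]]; det(A-λI) = λ^2 + 10λ + 24.
Eigenvalues λ = -6, -4 with eigenvectors (1,-6), (1,-4).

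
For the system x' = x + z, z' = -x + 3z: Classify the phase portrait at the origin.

unstable improper node

A = [[1,1],[-1,3]]; det(A-λI) = λ^2 - 4λ + 4.
repeated λ = 2 with a single eigenvector.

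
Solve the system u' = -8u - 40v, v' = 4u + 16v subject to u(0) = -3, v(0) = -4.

u(t) = 49e^(4t)sin(4t) - 3e^(4t)cos(4t), v(t) = -15e^(4t)sin(4t) - 4e^(4t)cos(4t)

Coefficient matrix A = [[-8, -40], [4, 16]].
Characteristic polynomial det(A - λI) = λ^2 - 8λ + 32 = 0.
Eigenvalues λ = 4 ± 4i (complex conjugate pair).
For λ=4+4i: an eigenvector is (-3,1) - i(-1,0) = (-3 + i, 1).
A real fundamental pair from Re and Im of e^((4+4i)t)v: X_1 = e^(4t)(cos(4t)·(-3,1) + sin(4t)·(-1,0)), X_2 = e^(4t)(sin(4t)·(-3,1) - cos(4t)·(-1,0)).
General solution: c_1X_1 + c_2X_2.
Applying u(0)=-3, v(0)=-4 gives c_1=-4, c_2=-15.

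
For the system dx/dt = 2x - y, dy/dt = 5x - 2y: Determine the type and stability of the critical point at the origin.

center

A = [[2,-1],[5,-2]]; det(A-λI) = λ^2 + 1.
λ = 0 ± i: zero real part.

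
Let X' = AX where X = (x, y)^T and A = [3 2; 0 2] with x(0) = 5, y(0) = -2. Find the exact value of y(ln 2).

-8

A = [[3,2],[0,2]]; eigenvalues λ = 2, 3.
Eigenvectors: (-2,1) for λ=2, (-1,0) for λ=3.
From the initial condition, c_1 = -2, c_2 = -1.
y(ln 2) = (-2)(2^2)(1) + (-1)(2^3)(0) = -8.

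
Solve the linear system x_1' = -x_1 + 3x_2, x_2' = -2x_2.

Coefficient matrix A = [[-1, 3], [0, -2]].
Characteristic polynomial det(A - λI) = λ^2 + 3λ + 2 = 0.
Eigenvalues λ = -2, -1.
For λ=-2: (A-λI) row 1 is [1, 3], so an eigenvector is (-3, 1).
For λ=-1: (A-λI) row 1 is [0, 3], so an eigenvector is (1, 0).
General solution: c_1e^(-2t)(-3,1) + c_2e^(-t)(1,0).

x_1(t) = -3c_1e^(-2t) + c_2e^(-t), x_2(t) = c_1e^(-2t)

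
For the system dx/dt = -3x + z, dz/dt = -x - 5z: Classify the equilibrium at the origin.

A = [[-3,1],[-1,-5]]; det(A-λI) = λ^2 + 8λ + 16.
repeated λ = -4 with a single eigenvector.

stable improper node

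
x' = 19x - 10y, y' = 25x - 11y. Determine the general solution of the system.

x(t) = K_1e^(4t)sin(5t) - K_1e^(4t)cos(5t) - K_2e^(4t)sin(5t) - K_2e^(4t)cos(5t), y(t) = K_1e^(4t)sin(5t) - 2K_1e^(4t)cos(5t) - 2K_2e^(4t)sin(5t) - K_2e^(4t)cos(5t)

Coefficient matrix A = [[19, -10], [25, -11]].
Characteristic polynomial det(A - λI) = λ^2 - 8λ + 41 = 0.
Eigenvalues λ = 4 ± 5i (complex conjugate pair).
For λ=4+5i: an eigenvector is (-1,-2) - i(1,1) = (-1 - i, -2 - i).
A real fundamental pair from Re and Im of e^((4+5i)t)v: X_1 = e^(4t)(cos(5t)·(-1,-2) + sin(5t)·(1,1)), X_2 = e^(4t)(sin(5t)·(-1,-2) - cos(5t)·(1,1)).
General solution: K_1X_1 + K_2X_2.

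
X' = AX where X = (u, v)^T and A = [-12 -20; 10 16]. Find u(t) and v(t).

Coefficient matrix A = [[-12, -20], [10, 16]].
Characteristic polynomial det(A - λI) = λ^2 - 4λ + 8 = 0.
Eigenvalues λ = 2 ± 2i (complex conjugate pair).
For λ=2+2i: an eigenvector is (-1,1) - i(-3,2) = (-1 + 3i, 1 - 2i).
A real fundamental pair from Re and Im of e^((2+2i)t)v: X_1 = e^(2t)(cos(2t)·(-1,1) + sin(2t)·(-3,2)), X_2 = e^(2t)(sin(2t)·(-1,1) - cos(2t)·(-3,2)).
General solution: K_1X_1 + K_2X_2.

u(t) = -3K_1e^(2t)sin(2t) - K_1e^(2t)cos(2t) - K_2e^(2t)sin(2t) + 3K_2e^(2t)cos(2t), v(t) = 2K_1e^(2t)sin(2t) + K_1e^(2t)cos(2t) + K_2e^(2t)sin(2t) - 2K_2e^(2t)cos(2t)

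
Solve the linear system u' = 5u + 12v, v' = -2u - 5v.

u(t) = 2K_1e^(-t) - 3K_2e^(t), v(t) = -K_1e^(-t) + K_2e^(t)

Coefficient matrix A = [[5, 12], [-2, -5]].
Characteristic polynomial det(A - λI) = λ^2 - 1 = 0.
Eigenvalues λ = -1, 1.
For λ=-1: (A-λI) row 1 is [6, 12], so an eigenvector is (2, -1).
For λ=1: (A-λI) row 1 is [4, 12], so an eigenvector is (-3, 1).
General solution: K_1e^(-t)(2,-1) + K_2e^(t)(-3,1).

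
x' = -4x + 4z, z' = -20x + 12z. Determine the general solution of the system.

x(t) = K_1e^(4t)sin(4t) - K_2e^(4t)cos(4t), z(t) = 2K_1e^(4t)sin(4t) + K_1e^(4t)cos(4t) + K_2e^(4t)sin(4t) - 2K_2e^(4t)cos(4t)

Coefficient matrix A = [[-4, 4], [-20, 12]].
Characteristic polynomial det(A - λI) = λ^2 - 8λ + 32 = 0.
Eigenvalues λ = 4 ± 4i (complex conjugate pair).
For λ=4+4i: an eigenvector is (0,1) - i(1,2) = (0 - i, 1 - 2i).
A real fundamental pair from Re and Im of e^((4+4i)t)v: X_1 = e^(4t)(cos(4t)·(0,1) + sin(4t)·(1,2)), X_2 = e^(4t)(sin(4t)·(0,1) - cos(4t)·(1,2)).
General solution: K_1X_1 + K_2X_2.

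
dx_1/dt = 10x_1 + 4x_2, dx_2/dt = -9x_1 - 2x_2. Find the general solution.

Coefficient matrix A = [[10, 4], [-9, -2]].
Characteristic polynomial det(A - λI) = λ^2 - 8λ + 16 = 0.
Single eigenvalue λ = 4 with algebraic multiplicity 2.
Eigenvector v = (-2,3); generalized eigenvector w with (A-λI)w=v is (1,-2).
General solution: e^(4t)[K_1·v + K_2·(t·v + w)].

x_1(t) = -2K_1e^(4t) - 2K_2te^(4t) + K_2e^(4t), x_2(t) = 3K_1e^(4t) + 3K_2te^(4t) - 2K_2e^(4t)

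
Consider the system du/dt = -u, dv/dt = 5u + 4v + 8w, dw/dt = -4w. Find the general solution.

Coefficient matrix A = [[-1, 0, 0], [5, 4, 8], [0, 0, -4]].
det(A - λI) = 0 gives eigenvalues λ = -4, 4, -1.
For λ=-4: eigenvector (0,-1,1).
For λ=4: eigenvector (0,1,0).
For λ=-1: eigenvector (1,-1,0).
General solution: K_1e^(-4t)(0,-1,1) + K_2e^(4t)(0,1,0) + K_3e^(-t)(1,-1,0).

u(t) = K_3e^(-t), v(t) = -K_1e^(-4t) + K_2e^(4t) - K_3e^(-t), w(t) = K_1e^(-4t)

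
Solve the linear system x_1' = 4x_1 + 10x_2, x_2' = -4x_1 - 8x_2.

x_1(t) = -2c_1e^(-2t)sin(2t) + c_1e^(-2t)cos(2t) + c_2e^(-2t)sin(2t) + 2c_2e^(-2t)cos(2t), x_2(t) = c_1e^(-2t)sin(2t) - c_1e^(-2t)cos(2t) - c_2e^(-2t)sin(2t) - c_2e^(-2t)cos(2t)

Coefficient matrix A = [[4, 10], [-4, -8]].
Characteristic polynomial det(A - λI) = λ^2 + 4λ + 8 = 0.
Eigenvalues λ = -2 ± 2i (complex conjugate pair).
For λ=-2+2i: an eigenvector is (1,-1) - i(-2,1) = (1 + 2i, -1 - i).
A real fundamental pair from Re and Im of e^((-2+2i)t)v: X_1 = e^(-2t)(cos(2t)·(1,-1) + sin(2t)·(-2,1)), X_2 = e^(-2t)(sin(2t)·(1,-1) - cos(2t)·(-2,1)).
General solution: c_1X_1 + c_2X_2.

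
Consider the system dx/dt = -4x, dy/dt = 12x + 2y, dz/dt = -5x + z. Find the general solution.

x(t) = C_3e^(-4t), y(t) = C_1e^(2t) - 2C_3e^(-4t), z(t) = -C_2e^(t) + C_3e^(-4t)

Coefficient matrix A = [[-4, 0, 0], [12, 2, 0], [-5, 0, 1]].
det(A - λI) = 0 gives eigenvalues λ = 2, 1, -4.
For λ=2: eigenvector (0,1,0).
For λ=1: eigenvector (0,0,-1).
For λ=-4: eigenvector (1,-2,1).
General solution: C_1e^(2t)(0,1,0) + C_2e^(t)(0,0,-1) + C_3e^(-4t)(1,-2,1).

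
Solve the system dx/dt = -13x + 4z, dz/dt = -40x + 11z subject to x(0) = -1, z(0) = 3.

x(t) = 6e^(-t)sin(4t) - e^(-t)cos(4t), z(t) = 19e^(-t)sin(4t) + 3e^(-t)cos(4t)

Coefficient matrix A = [[-13, 4], [-40, 11]].
Characteristic polynomial det(A - λI) = λ^2 + 2λ + 17 = 0.
Eigenvalues λ = -1 ± 4i (complex conjugate pair).
For λ=-1+4i: an eigenvector is (0,1) - i(1,3) = (0 - i, 1 - 3i).
A real fundamental pair from Re and Im of e^((-1+4i)t)v: X_1 = e^(-t)(cos(4t)·(0,1) + sin(4t)·(1,3)), X_2 = e^(-t)(sin(4t)·(0,1) - cos(4t)·(1,3)).
General solution: K_1X_1 + K_2X_2.
Applying x(0)=-1, z(0)=3 gives K_1=6, K_2=1.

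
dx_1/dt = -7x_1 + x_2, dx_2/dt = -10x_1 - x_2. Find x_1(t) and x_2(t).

x_1(t) = -K_1e^(-4t)sin(t) + K_2e^(-4t)cos(t), x_2(t) = -3K_1e^(-4t)sin(t) - K_1e^(-4t)cos(t) - K_2e^(-4t)sin(t) + 3K_2e^(-4t)cos(t)

Coefficient matrix A = [[-7, 1], [-10, -1]].
Characteristic polynomial det(A - λI) = λ^2 + 8λ + 17 = 0.
Eigenvalues λ = -4 ± i (complex conjugate pair).
For λ=-4+i: an eigenvector is (0,-1) - i(-1,-3) = (0 + i, -1 + 3i).
A real fundamental pair from Re and Im of e^((-4+i)t)v: X_1 = e^(-4t)(cos(t)·(0,-1) + sin(t)·(-1,-3)), X_2 = e^(-4t)(sin(t)·(0,-1) - cos(t)·(-1,-3)).
General solution: K_1X_1 + K_2X_2.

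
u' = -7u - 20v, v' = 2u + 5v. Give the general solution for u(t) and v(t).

Coefficient matrix A = [[-7, -20], [2, 5]].
Characteristic polynomial det(A - λI) = λ^2 + 2λ + 5 = 0.
Eigenvalues λ = -1 ± 2i (complex conjugate pair).
For λ=-1+2i: an eigenvector is (3,-1) - i(1,0) = (3 - i, -1).
A real fundamental pair from Re and Im of e^((-1+2i)t)v: X_1 = e^(-t)(cos(2t)·(3,-1) + sin(2t)·(1,0)), X_2 = e^(-t)(sin(2t)·(3,-1) - cos(2t)·(1,0)).
General solution: C_1X_1 + C_2X_2.

u(t) = C_1e^(-t)sin(2t) + 3C_1e^(-t)cos(2t) + 3C_2e^(-t)sin(2t) - C_2e^(-t)cos(2t), v(t) = -C_1e^(-t)cos(2t) - C_2e^(-t)sin(2t)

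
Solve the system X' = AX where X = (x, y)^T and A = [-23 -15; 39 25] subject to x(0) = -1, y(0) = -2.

x(t) = 18e^(t)sin(3t) - e^(t)cos(3t), y(t) = -29e^(t)sin(3t) - 2e^(t)cos(3t)

Coefficient matrix A = [[-23, -15], [39, 25]].
Characteristic polynomial det(A - λI) = λ^2 - 2λ + 10 = 0.
Eigenvalues λ = 1 ± 3i (complex conjugate pair).
For λ=1+3i: an eigenvector is (1,-2) - i(2,-3) = (1 - 2i, -2 + 3i).
A real fundamental pair from Re and Im of e^((1+3i)t)v: X_1 = e^(t)(cos(3t)·(1,-2) + sin(3t)·(2,-3)), X_2 = e^(t)(sin(3t)·(1,-2) - cos(3t)·(2,-3)).
General solution: K_1X_1 + K_2X_2.
Applying x(0)=-1, y(0)=-2 gives K_1=7, K_2=4.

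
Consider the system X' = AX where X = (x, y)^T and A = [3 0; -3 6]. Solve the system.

Coefficient matrix A = [[3, 0], [-3, 6]].
Characteristic polynomial det(A - λI) = λ^2 - 9λ + 18 = 0.
Eigenvalues λ = 3, 6.
For λ=3: (A-λI) row 2 is [-3, 3], so an eigenvector is (-1, -1).
For λ=6: (A-λI) row 1 is [-3, 0], so an eigenvector is (0, 1).
General solution: K_1e^(3t)(-1,-1) + K_2e^(6t)(0,1).

x(t) = -K_1e^(3t), y(t) = -K_1e^(3t) + K_2e^(6t)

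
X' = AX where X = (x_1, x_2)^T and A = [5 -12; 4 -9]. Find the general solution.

Coefficient matrix A = [[5, -12], [4, -9]].
Characteristic polynomial det(A - λI) = λ^2 + 4λ + 3 = 0.
Eigenvalues λ = -3, -1.
For λ=-3: (A-λI) row 1 is [8, -12], so an eigenvector is (3, 2).
For λ=-1: (A-λI) row 1 is [6, -12], so an eigenvector is (-2, -1).
General solution: K_1e^(-3t)(3,2) + K_2e^(-t)(-2,-1).

x_1(t) = 3K_1e^(-3t) - 2K_2e^(-t), x_2(t) = 2K_1e^(-3t) - K_2e^(-t)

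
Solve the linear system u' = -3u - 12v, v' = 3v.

Coefficient matrix A = [[-3, -12], [0, 3]].
Characteristic polynomial det(A - λI) = λ^2 - 9 = 0.
Eigenvalues λ = 3, -3.
For λ=3: (A-λI) row 1 is [-6, -12], so an eigenvector is (2, -1).
For λ=-3: (A-λI) row 1 is [0, -12], so an eigenvector is (1, 0).
General solution: K_1e^(3t)(2,-1) + K_2e^(-3t)(1,0).

u(t) = 2K_1e^(3t) + K_2e^(-3t), v(t) = -K_1e^(3t)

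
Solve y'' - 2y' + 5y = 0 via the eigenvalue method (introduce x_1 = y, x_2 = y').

y(t) = c_1e^(t)cos(2t) + c_2e^(t)sin(2t)

Let x_1 = y, x_2 = y'. Then x_1' = x_2 and x_2' = -5x_1 + 2x_2.
A = [[0,1],[-5,2]]; det(A-λI) = λ^2 - 2λ + 5.
Eigenvalues λ = 1 ± 2i.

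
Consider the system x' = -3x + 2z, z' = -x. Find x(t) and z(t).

x(t) = 2c_1e^(-2t) - c_2e^(-t), z(t) = c_1e^(-2t) - c_2e^(-t)

Coefficient matrix A = [[-3, 2], [-1, 0]].
Characteristic polynomial det(A - λI) = λ^2 + 3λ + 2 = 0.
Eigenvalues λ = -2, -1.
For λ=-2: (A-λI) row 1 is [-1, 2], so an eigenvector is (2, 1).
For λ=-1: (A-λI) row 1 is [-2, 2], so an eigenvector is (-1, -1).
General solution: c_1e^(-2t)(2,1) + c_2e^(-t)(-1,-1).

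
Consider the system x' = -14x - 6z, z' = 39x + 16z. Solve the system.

Coefficient matrix A = [[-14, -6], [39, 16]].
Characteristic polynomial det(A - λI) = λ^2 - 2λ + 10 = 0.
Eigenvalues λ = 1 ± 3i (complex conjugate pair).
For λ=1+3i: an eigenvector is (-1,2) - i(1,-3) = (-1 - i, 2 + 3i).
A real fundamental pair from Re and Im of e^((1+3i)t)v: X_1 = e^(t)(cos(3t)·(-1,2) + sin(3t)·(1,-3)), X_2 = e^(t)(sin(3t)·(-1,2) - cos(3t)·(1,-3)).
General solution: K_1X_1 + K_2X_2.

x(t) = K_1e^(t)sin(3t) - K_1e^(t)cos(3t) - K_2e^(t)sin(3t) - K_2e^(t)cos(3t), z(t) = -3K_1e^(t)sin(3t) + 2K_1e^(t)cos(3t) + 2K_2e^(t)sin(3t) + 3K_2e^(t)cos(3t)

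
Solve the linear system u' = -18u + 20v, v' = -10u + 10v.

u(t) = 3C_1e^(-4t)sin(2t) + C_1e^(-4t)cos(2t) + C_2e^(-4t)sin(2t) - 3C_2e^(-4t)cos(2t), v(t) = 2C_1e^(-4t)sin(2t) + C_1e^(-4t)cos(2t) + C_2e^(-4t)sin(2t) - 2C_2e^(-4t)cos(2t)

Coefficient matrix A = [[-18, 20], [-10, 10]].
Characteristic polynomial det(A - λI) = λ^2 + 8λ + 20 = 0.
Eigenvalues λ = -4 ± 2i (complex conjugate pair).
For λ=-4+2i: an eigenvector is (1,1) - i(3,2) = (1 - 3i, 1 - 2i).
A real fundamental pair from Re and Im of e^((-4+2i)t)v: X_1 = e^(-4t)(cos(2t)·(1,1) + sin(2t)·(3,2)), X_2 = e^(-4t)(sin(2t)·(1,1) - cos(2t)·(3,2)).
General solution: C_1X_1 + C_2X_2.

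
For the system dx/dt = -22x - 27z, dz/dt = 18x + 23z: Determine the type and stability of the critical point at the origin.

saddle

A = [[-22,-27],[18,23]]; det(A-λI) = λ^2 - λ - 20.
λ = 5, -4: opposite signs.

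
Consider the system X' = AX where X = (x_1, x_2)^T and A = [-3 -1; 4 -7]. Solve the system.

Coefficient matrix A = [[-3, -1], [4, -7]].
Characteristic polynomial det(A - λI) = λ^2 + 10λ + 25 = 0.
Single eigenvalue λ = -5 with algebraic multiplicity 2.
Eigenvector v = (-1,-2); generalized eigenvector w with (A-λI)w=v is (0,1).
General solution: e^(-5t)[K_1·v + K_2·(t·v + w)].

x_1(t) = -K_1e^(-5t) - K_2te^(-5t), x_2(t) = -2K_1e^(-5t) - 2K_2te^(-5t) + K_2e^(-5t)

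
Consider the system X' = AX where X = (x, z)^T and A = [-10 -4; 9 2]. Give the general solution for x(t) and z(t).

Coefficient matrix A = [[-10, -4], [9, 2]].
Characteristic polynomial det(A - λI) = λ^2 + 8λ + 16 = 0.
Single eigenvalue λ = -4 with algebraic multiplicity 2.
Eigenvector v = (-2,3); generalized eigenvector w with (A-λI)w=v is (-1,2).
General solution: e^(-4t)[K_1·v + K_2·(t·v + w)].

x(t) = -2K_1e^(-4t) - 2K_2te^(-4t) - K_2e^(-4t), z(t) = 3K_1e^(-4t) + 3K_2te^(-4t) + 2K_2e^(-4t)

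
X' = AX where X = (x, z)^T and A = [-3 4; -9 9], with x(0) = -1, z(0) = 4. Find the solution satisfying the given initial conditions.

x(t) = 22te^(3t) - e^(3t), z(t) = 33te^(3t) + 4e^(3t)

Coefficient matrix A = [[-3, 4], [-9, 9]].
Characteristic polynomial det(A - λI) = λ^2 - 6λ + 9 = 0.
Single eigenvalue λ = 3 with algebraic multiplicity 2.
Eigenvector v = (-2,-3); generalized eigenvector w with (A-λI)w=v is (-1,-2).
General solution: e^(3t)[C_1·v + C_2·(t·v + w)].
Applying x(0)=-1, z(0)=4 gives C_1=6, C_2=-11.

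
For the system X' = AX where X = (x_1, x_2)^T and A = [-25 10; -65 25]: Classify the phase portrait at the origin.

A = [[-25,10],[-65,25]]; det(A-λI) = λ^2 + 25.
λ = 0 ± 5i: zero real part.

center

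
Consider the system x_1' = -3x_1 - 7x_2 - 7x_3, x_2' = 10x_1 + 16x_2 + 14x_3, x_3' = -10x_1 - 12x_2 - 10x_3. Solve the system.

Coefficient matrix A = [[-3, -7, -7], [10, 16, 14], [-10, -12, -10]].
det(A - λI) = 0 gives eigenvalues λ = -3, 2, 4.
For λ=-3: eigenvector (1,-2,2).
For λ=2: eigenvector (0,1,-1).
For λ=4: eigenvector (-1,2,-1).
General solution: C_1e^(-3t)(1,-2,2) + C_2e^(2t)(0,1,-1) + C_3e^(4t)(-1,2,-1).

x_1(t) = C_1e^(-3t) - C_3e^(4t), x_2(t) = -2C_1e^(-3t) + C_2e^(2t) + 2C_3e^(4t), x_3(t) = 2C_1e^(-3t) - C_2e^(2t) - C_3e^(4t)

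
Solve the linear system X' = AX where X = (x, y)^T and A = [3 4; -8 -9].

x(t) = -K_1e^(-t) + K_2e^(-5t), y(t) = K_1e^(-t) - 2K_2e^(-5t)

Coefficient matrix A = [[3, 4], [-8, -9]].
Characteristic polynomial det(A - λI) = λ^2 + 6λ + 5 = 0.
Eigenvalues λ = -1, -5.
For λ=-1: (A-λI) row 1 is [4, 4], so an eigenvector is (-1, 1).
For λ=-5: (A-λI) row 1 is [8, 4], so an eigenvector is (1, -2).
General solution: K_1e^(-t)(-1,1) + K_2e^(-5t)(1,-2).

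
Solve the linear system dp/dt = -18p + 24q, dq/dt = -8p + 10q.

p(t) = -3K_1e^(-2t) + 2K_2e^(-6t), q(t) = -2K_1e^(-2t) + K_2e^(-6t)

Coefficient matrix A = [[-18, 24], [-8, 10]].
Characteristic polynomial det(A - λI) = λ^2 + 8λ + 12 = 0.
Eigenvalues λ = -2, -6.
For λ=-2: (A-λI) row 1 is [-16, 24], so an eigenvector is (-3, -2).
For λ=-6: (A-λI) row 1 is [-12, 24], so an eigenvector is (2, 1).
General solution: K_1e^(-2t)(-3,-2) + K_2e^(-6t)(2,1).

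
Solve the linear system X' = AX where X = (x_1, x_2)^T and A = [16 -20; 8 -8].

x_1(t) = -2C_1e^(4t)sin(4t) + C_1e^(4t)cos(4t) + C_2e^(4t)sin(4t) + 2C_2e^(4t)cos(4t), x_2(t) = -C_1e^(4t)sin(4t) + C_1e^(4t)cos(4t) + C_2e^(4t)sin(4t) + C_2e^(4t)cos(4t)

Coefficient matrix A = [[16, -20], [8, -8]].
Characteristic polynomial det(A - λI) = λ^2 - 8λ + 32 = 0.
Eigenvalues λ = 4 ± 4i (complex conjugate pair).
For λ=4+4i: an eigenvector is (1,1) - i(-2,-1) = (1 + 2i, 1 + i).
A real fundamental pair from Re and Im of e^((4+4i)t)v: X_1 = e^(4t)(cos(4t)·(1,1) + sin(4t)·(-2,-1)), X_2 = e^(4t)(sin(4t)·(1,1) - cos(4t)·(-2,-1)).
General solution: C_1X_1 + C_2X_2.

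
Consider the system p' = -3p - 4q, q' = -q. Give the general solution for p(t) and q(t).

Coefficient matrix A = [[-3, -4], [0, -1]].
Characteristic polynomial det(A - λI) = λ^2 + 4λ + 3 = 0.
Eigenvalues λ = -1, -3.
For λ=-1: (A-λI) row 1 is [-2, -4], so an eigenvector is (-2, 1).
For λ=-3: (A-λI) row 1 is [0, -4], so an eigenvector is (1, 0).
General solution: K_1e^(-t)(-2,1) + K_2e^(-3t)(1,0).

p(t) = -2K_1e^(-t) + K_2e^(-3t), q(t) = K_1e^(-t)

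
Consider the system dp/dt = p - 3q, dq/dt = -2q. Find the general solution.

p(t) = -c_1e^(-2t) + c_2e^(t), q(t) = -c_1e^(-2t)

Coefficient matrix A = [[1, -3], [0, -2]].
Characteristic polynomial det(A - λI) = λ^2 + λ - 2 = 0.
Eigenvalues λ = -2, 1.
For λ=-2: (A-λI) row 1 is [3, -3], so an eigenvector is (-1, -1).
For λ=1: (A-λI) row 1 is [0, -3], so an eigenvector is (1, 0).
General solution: c_1e^(-2t)(-1,-1) + c_2e^(t)(1,0).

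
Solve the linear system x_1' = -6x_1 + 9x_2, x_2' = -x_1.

Coefficient matrix A = [[-6, 9], [-1, 0]].
Characteristic polynomial det(A - λI) = λ^2 + 6λ + 9 = 0.
Single eigenvalue λ = -3 with algebraic multiplicity 2.
Eigenvector v = (3,1); generalized eigenvector w with (A-λI)w=v is (2,1).
General solution: e^(-3t)[K_1·v + K_2·(t·v + w)].

x_1(t) = 3K_1e^(-3t) + 3K_2te^(-3t) + 2K_2e^(-3t), x_2(t) = K_1e^(-3t) + K_2te^(-3t) + K_2e^(-3t)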